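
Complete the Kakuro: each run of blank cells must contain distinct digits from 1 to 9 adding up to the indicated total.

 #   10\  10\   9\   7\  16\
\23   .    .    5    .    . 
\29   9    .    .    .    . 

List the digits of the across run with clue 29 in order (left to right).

9, 8, 4, 1, 7

16 in 2 cells must be {7,9}.
R1C1 = 10 − 9 = 1 completes the 10 down.
R2C3 = 9 − 5 = 4 completes the 9 down.
R2C5 = 7: the only remaining digit allowed by both the 29 across and the 16 down.
R1C5 = 16 − 7 = 9 completes the 16 down.
Nothing is forced directly, so branch on R1C2, whose candidates are 2 or 6. If R1C2 = 6: that forces R1C4 = 2, after which R2C2 would have to be in {1,3,6,8} for the 29 across but in {4} for the 10 down — contradiction. So R1C2 = 2.
R1C4 = 23 − 17 = 6 completes the 23 across.
R2C2 = 10 − 2 = 8 completes the 10 down.
R2C4 = 29 − 28 = 1 completes the 29 across.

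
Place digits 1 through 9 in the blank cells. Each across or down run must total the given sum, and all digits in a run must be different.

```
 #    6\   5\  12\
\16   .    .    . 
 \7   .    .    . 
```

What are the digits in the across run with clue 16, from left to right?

5 3 8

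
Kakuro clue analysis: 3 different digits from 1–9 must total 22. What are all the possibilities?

3 distinct digits from 1–9 sum between 6 and 24.

{5,8,9}; {6,7,9}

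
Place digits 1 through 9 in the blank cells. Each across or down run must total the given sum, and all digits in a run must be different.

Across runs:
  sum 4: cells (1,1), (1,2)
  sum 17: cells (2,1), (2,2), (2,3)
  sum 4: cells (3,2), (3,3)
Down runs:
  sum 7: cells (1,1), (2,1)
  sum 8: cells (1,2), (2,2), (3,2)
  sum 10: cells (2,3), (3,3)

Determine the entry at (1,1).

4 in 2 cells must be {1,3}.
Nothing is forced directly, so branch on (3,3), whose candidates are 1 or 3. If (3,3) = 1: that forces (2,3) = 9, (3,2) = 3, (1,2) = 1, after which (2,2) would have to be in {1,2,3,5,6,7} for the 17 across but in {4} for the 8 down — contradiction. So (3,3) = 3.
(2,3) = 10 − 3 = 7 completes the 10 down.
(3,2) = 4 − 3 = 1 completes the 4 across.
(1,2) = 3: the only remaining digit allowed by both the 4 across and the 8 down.
(2,2) = 8 − 4 = 4 completes the 8 down.
(1,1) = 4 − 3 = 1 completes the 4 across.
(2,1) = 17 − 11 = 6 completes the 17 across.

1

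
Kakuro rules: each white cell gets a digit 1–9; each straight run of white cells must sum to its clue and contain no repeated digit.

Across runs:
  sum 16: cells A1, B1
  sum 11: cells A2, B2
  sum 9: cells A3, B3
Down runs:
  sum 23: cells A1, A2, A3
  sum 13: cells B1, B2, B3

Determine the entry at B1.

16 in 2 cells must be {7,9}; 23 in 3 cells must be {6,8,9}.
The 16 across and the 23 down share only 9, so A1 = 9.
B1 = 16 − 9 = 7 completes the 16 across.
Nothing is forced directly, so branch on A2, whose candidates are 6 or 8. If A2 = 8: then B2 would have to be in {3} for the 11 across but in {1,2,4,5} for the 13 down — contradiction. So A2 = 6.
B2 = 11 − 6 = 5 completes the 11 across.
A3 = 23 − 15 = 8 completes the 23 down.
B3 = 9 − 8 = 1 completes the 9 across.

7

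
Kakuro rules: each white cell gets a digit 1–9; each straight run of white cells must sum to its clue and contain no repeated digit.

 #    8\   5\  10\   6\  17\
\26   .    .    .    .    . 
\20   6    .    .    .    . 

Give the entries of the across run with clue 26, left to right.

17 in 2 cells must be {8,9}.
R1C1 = 8 − 6 = 2 completes the 8 down.
R2C5 = 8: the only remaining digit allowed by both the 20 across and the 17 down.
R1C5 = 17 − 8 = 9 completes the 17 down.
Nothing is forced directly, so branch on R2C4, whose candidates are 1 or 2. If R2C4 = 2: that forces R1C4 = 4, R1C2 = 3, R1C3 = 8, after which R2C2 would have to be in {1,3} for the 20 across but in {2} for the 5 down — contradiction. So R2C4 = 1.
R1C4 = 6 − 1 = 5 completes the 6 down.
Nothing is forced directly, so branch on R2C2, whose candidates are 2 or 3. If R2C2 = 3: then R1C2 would have to be in {3,4,6,7} for the 26 across but in {2} for the 5 down — contradiction. So R2C2 = 2.
R1C2 = 5 − 2 = 3 completes the 5 down.
R1C3 = 26 − 19 = 7 completes the 26 across.

2 3 7 5 9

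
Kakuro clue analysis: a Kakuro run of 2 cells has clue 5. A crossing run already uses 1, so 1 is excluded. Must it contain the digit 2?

Yes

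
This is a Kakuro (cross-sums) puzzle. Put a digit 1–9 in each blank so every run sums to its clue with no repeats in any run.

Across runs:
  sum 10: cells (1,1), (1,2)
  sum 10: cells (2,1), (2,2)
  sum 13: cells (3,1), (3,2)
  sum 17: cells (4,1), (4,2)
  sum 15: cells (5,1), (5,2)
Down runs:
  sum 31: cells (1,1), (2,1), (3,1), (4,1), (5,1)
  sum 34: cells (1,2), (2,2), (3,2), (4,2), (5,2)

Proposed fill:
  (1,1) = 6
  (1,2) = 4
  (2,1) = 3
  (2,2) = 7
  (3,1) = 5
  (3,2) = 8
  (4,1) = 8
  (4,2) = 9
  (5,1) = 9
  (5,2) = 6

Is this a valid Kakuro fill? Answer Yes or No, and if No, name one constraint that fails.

Across: 6+4=10; 3+7=10; 5+8=13; 8+9=17; 9+6=15. Down: 6+3+5+8+9=31; 4+7+8+9+6=34. No digit repeats within any run.

Yes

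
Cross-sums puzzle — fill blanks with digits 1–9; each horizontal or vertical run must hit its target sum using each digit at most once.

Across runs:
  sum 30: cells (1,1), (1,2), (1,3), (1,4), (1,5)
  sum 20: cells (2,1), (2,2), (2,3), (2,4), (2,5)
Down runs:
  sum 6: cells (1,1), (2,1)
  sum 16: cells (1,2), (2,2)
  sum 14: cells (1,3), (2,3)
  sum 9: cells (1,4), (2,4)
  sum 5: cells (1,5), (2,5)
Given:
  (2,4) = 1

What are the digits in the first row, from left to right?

4, 7, 9, 8, 2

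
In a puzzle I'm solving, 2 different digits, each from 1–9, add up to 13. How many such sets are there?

2 distinct digits from 1–9 sum between 3 and 17.
Enumerating: {4,9}, {5,8}, {6,7}.

3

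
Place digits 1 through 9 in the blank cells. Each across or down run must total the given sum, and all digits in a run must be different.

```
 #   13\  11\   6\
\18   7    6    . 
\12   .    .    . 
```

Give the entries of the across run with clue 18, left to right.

7 6 5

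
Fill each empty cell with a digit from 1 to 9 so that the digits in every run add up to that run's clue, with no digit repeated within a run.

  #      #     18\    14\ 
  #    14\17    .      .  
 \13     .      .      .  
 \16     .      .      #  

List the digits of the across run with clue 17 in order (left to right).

9 8

17 in 2 cells must be {8,9}; 16 in 2 cells must be {7,9}.
The 16 across and the 14 down share only 9, so R3C1 = 9.
R3C2 = 16 − 9 = 7 completes the 16 across.
R2C1 = 14 − 9 = 5 completes the 14 down.
R2C3 = 6: the only remaining digit allowed by both the 13 across and the 14 down.
R1C3 = 14 − 6 = 8 completes the 14 down.
R2C2 = 13 − 11 = 2 completes the 13 across.
R1C2 = 17 − 8 = 9 completes the 17 across.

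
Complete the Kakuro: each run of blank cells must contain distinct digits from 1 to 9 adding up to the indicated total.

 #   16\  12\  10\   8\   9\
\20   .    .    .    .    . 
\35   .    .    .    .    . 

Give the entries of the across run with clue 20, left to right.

7, 5, 4, 3, 1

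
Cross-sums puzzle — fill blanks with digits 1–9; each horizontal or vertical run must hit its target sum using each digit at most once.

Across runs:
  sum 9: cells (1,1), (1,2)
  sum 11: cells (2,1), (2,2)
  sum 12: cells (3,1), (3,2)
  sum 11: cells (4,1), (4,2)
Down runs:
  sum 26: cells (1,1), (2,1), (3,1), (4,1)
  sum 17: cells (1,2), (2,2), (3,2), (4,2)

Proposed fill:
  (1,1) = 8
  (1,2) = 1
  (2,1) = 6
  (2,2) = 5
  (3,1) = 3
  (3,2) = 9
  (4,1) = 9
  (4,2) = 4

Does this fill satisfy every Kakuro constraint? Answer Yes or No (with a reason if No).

No — the down run (1,2)–(4,2) sums to 19, not 17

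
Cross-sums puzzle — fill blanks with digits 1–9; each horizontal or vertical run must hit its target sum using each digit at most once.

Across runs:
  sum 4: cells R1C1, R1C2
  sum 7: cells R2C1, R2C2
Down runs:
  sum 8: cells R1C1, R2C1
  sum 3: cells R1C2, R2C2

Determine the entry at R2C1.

5

4 in 2 cells must be {1,3}; 3 in 2 cells must be {1,2}.
The 4 across and the 3 down share only 1, so R1C2 = 1.
R2C2 = 3 − 1 = 2 completes the 3 down.
R1C1 = 4 − 1 = 3 completes the 4 across.
R2C1 = 7 − 2 = 5 completes the 7 across.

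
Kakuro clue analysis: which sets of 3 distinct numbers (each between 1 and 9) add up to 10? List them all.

{1,2,7}; {1,3,6}; {1,4,5}; {2,3,5}

3 distinct digits from 1–9 sum between 6 and 24.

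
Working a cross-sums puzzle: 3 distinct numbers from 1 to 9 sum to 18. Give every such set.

{1,8,9}; {2,7,9}; {3,6,9}; {3,7,8}; {4,5,9}; {4,6,8}; {5,6,7}

3 distinct digits from 1–9 sum between 6 and 24.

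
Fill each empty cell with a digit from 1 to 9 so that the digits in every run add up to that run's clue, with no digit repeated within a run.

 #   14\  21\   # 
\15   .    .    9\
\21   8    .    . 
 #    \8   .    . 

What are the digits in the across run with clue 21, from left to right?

R1C1 = 14 − 8 = 6 completes the 14 down.
R1C2 = 15 − 6 = 9 completes the 15 across.
Nothing is forced directly, so branch on R2C2, whose candidates are 4 or 7. If R2C2 = 4: then R2C3 would have to be in {9} for the 21 across but in {1,2,3,4,5,6,7,8} for the 9 down — contradiction. So R2C2 = 7.
R2C3 = 21 − 15 = 6 completes the 21 across.
R3C2 = 21 − 16 = 5 completes the 21 down.
R3C3 = 8 − 5 = 3 completes the 8 across.

8 7 6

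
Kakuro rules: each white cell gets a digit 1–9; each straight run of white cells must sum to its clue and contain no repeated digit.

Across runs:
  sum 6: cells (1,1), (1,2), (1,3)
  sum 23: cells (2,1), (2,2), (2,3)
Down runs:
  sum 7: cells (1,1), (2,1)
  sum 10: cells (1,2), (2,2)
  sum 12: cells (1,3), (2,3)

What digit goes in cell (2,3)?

6 in 3 cells must be {1,2,3}; 23 in 3 cells must be {6,8,9}.
The 6 across and the 12 down share only 3, so (1,3) = 3.
The 23 across and the 7 down share only 6, so (2,1) = 6.
(2,3) = 12 − 3 = 9 completes the 12 down.
(1,1) = 7 − 6 = 1 completes the 7 down.
(1,2) = 6 − 4 = 2 completes the 6 across.
(2,2) = 23 − 15 = 8 completes the 23 across.

9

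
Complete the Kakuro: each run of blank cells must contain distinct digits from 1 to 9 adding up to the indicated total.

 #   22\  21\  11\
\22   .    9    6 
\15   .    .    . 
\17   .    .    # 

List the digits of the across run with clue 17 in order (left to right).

9 8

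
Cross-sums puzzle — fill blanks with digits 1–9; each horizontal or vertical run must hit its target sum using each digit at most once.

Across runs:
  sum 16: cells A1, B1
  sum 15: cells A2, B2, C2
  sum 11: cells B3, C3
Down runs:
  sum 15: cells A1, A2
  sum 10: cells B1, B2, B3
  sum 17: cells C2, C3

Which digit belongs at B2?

1

16 in 2 cells must be {7,9}; 17 in 2 cells must be {8,9}.
The 16 across and the 10 down share only 7, so B1 = 7.
B3 = 2: the only remaining digit allowed by both the 11 across and the 10 down.
C3 = 11 − 2 = 9 completes the 11 across.
A1 = 16 − 7 = 9 completes the 16 across.
A2 = 15 − 9 = 6 completes the 15 down.
B2 = 10 − 9 = 1 completes the 10 down.
C2 = 15 − 7 = 8 completes the 15 across.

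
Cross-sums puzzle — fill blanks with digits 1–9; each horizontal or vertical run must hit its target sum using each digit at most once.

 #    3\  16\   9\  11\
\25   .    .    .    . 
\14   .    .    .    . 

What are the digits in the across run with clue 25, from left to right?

3 in 2 cells must be {1,2}; 16 in 2 cells must be {7,9}.
Only 7 fits R2C2 under both its across sum 14 and down sum 16.
R1C2 = 16 − 7 = 9 completes the 16 down.
Nothing is forced directly, so branch on R2C4, whose candidates are 2 or 4. If R2C4 = 2: then R1C4 would have to be in {1,2,3,4,5,6,7,8} for the 25 across but in {9} for the 11 down — contradiction. So R2C4 = 4.
R1C4 = 11 − 4 = 7 completes the 11 down.
R1C1 = 1: the only remaining digit allowed by both the 25 across and the 3 down.
R1C3 = 25 − 17 = 8 completes the 25 across.

1, 9, 8, 7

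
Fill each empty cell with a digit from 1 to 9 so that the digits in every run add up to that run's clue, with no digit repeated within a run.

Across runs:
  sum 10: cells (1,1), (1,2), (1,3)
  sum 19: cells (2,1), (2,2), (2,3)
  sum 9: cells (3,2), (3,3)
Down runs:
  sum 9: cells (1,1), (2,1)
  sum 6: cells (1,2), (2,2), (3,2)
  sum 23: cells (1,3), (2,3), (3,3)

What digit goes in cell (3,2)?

1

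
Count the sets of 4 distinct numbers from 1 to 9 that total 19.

4 distinct digits from 1–9 sum between 10 and 30.

11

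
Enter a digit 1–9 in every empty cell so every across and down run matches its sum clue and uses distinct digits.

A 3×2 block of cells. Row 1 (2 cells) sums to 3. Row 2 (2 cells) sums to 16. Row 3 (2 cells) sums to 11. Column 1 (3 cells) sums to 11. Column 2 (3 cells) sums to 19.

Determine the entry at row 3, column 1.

3

3 in 2 cells must be {1,2}; 16 in 2 cells must be {7,9}.
The 3 across and the 19 down share only 2, so (1,2) = 2.
The 16 across and the 11 down share only 7, so (2,1) = 7.
(2,2) = 16 − 7 = 9 completes the 16 across.
(3,1) = 3: the only remaining digit allowed by both the 11 across and the 11 down.
(3,2) = 11 − 3 = 8 completes the 11 across.
(1,1) = 3 − 2 = 1 completes the 3 across.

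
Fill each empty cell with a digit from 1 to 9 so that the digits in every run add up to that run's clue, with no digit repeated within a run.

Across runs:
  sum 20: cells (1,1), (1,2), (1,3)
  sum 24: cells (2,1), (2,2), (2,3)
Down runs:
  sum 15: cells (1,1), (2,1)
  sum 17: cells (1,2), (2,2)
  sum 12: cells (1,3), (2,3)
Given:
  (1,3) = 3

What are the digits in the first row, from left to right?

8, 9, 3

24 in 3 cells must be {7,8,9}; 17 in 2 cells must be {8,9}.
(2,3) = 12 − 3 = 9 completes the 12 down.
(2,2) = 8: the only remaining digit allowed by both the 24 across and the 17 down.
(1,2) = 17 − 8 = 9 completes the 17 down.
(2,1) = 24 − 17 = 7 completes the 24 across.
(1,1) = 20 − 12 = 8 completes the 20 across.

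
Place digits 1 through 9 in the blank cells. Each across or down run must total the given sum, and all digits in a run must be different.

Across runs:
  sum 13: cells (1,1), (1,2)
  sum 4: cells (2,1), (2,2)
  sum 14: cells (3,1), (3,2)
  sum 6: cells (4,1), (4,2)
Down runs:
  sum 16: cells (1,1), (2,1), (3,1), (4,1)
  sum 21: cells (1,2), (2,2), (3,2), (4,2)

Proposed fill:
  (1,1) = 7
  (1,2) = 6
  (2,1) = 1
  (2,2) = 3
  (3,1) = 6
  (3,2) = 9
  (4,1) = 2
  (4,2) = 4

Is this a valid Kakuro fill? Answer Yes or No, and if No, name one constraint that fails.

No — the down run (1,2)–(4,2) sums to 22, not 21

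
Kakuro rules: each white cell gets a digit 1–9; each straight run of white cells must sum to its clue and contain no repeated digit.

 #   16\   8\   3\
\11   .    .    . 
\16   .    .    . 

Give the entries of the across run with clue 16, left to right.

16 in 2 cells must be {7,9}; 3 in 2 cells must be {1,2}.
The 11 across and the 16 down share only 7, so R1C1 = 7.
Given what's placed, R1C3 must be 1 to fit the 11 across and 3 down.
R2C1 = 16 − 7 = 9 completes the 16 down.
R2C3 = 3 − 1 = 2 completes the 3 down.
R1C2 = 11 − 8 = 3 completes the 11 across.
R2C2 = 16 − 11 = 5 completes the 16 across.

9 5 2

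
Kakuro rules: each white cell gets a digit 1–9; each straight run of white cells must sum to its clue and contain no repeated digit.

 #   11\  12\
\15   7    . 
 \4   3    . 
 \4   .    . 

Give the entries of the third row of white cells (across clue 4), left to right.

1 3

4 in 2 cells must be {1,3}.
R1C2 = 15 − 7 = 8 completes the 15 across.
R2C2 = 4 − 3 = 1 completes the 4 across.
R3C1 = 11 − 10 = 1 completes the 11 down.
R3C2 = 4 − 1 = 3 completes the 4 across.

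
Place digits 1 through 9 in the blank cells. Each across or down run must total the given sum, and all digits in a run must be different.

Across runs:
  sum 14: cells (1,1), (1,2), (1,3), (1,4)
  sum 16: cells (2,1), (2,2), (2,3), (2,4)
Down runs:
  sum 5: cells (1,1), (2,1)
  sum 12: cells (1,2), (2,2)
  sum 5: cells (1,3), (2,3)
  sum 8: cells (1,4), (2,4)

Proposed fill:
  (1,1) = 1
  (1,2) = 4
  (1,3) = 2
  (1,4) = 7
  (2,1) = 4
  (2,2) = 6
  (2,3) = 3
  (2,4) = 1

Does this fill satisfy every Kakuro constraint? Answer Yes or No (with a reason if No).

No — the down run (1,2)–(2,2) sums to 10, not 12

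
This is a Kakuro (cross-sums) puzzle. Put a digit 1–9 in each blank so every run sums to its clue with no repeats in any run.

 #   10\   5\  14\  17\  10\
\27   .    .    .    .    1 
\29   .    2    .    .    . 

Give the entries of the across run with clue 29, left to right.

17 in 2 cells must be {8,9}.
R1C2 = 5 − 2 = 3 completes the 5 down.
R2C5 = 10 − 1 = 9 completes the 10 down.
R2C4 = 8: the only remaining digit allowed by both the 29 across and the 17 down.
R1C4 = 17 − 8 = 9 completes the 17 down.
Given what's placed, R2C3 must be 6 to fit the 29 across and 14 down.
R1C3 = 14 − 6 = 8 completes the 14 down.
R2C1 = 29 − 25 = 4 completes the 29 across.

4 2 6 8 9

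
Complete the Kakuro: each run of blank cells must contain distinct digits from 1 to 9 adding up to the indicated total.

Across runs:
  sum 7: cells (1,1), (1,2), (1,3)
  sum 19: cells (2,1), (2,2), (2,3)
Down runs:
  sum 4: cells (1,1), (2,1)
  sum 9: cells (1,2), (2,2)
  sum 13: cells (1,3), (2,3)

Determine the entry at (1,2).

2

7 in 3 cells must be {1,2,4}; 4 in 2 cells must be {1,3}.
The 7 across and the 4 down share only 1, so (1,1) = 1.
Given what's placed, (1,3) must be 4 to fit the 7 across and 13 down.
(2,1) = 4 − 1 = 3 completes the 4 down.
(2,2) = 7: the only remaining digit allowed by both the 19 across and the 9 down.
(2,3) = 19 − 10 = 9 completes the 19 across.
(1,2) = 7 − 5 = 2 completes the 7 across.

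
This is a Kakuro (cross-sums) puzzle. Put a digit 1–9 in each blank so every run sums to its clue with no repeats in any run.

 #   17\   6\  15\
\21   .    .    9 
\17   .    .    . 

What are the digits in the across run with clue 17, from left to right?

9, 2, 6

17 in 2 cells must be {8,9}.
Given what's placed, R1C1 must be 8 to fit the 21 across and 17 down.
R1C2 = 21 − 17 = 4 completes the 21 across.
R2C1 = 17 − 8 = 9 completes the 17 down.
R2C2 = 6 − 4 = 2 completes the 6 down.
R2C3 = 17 − 11 = 6 completes the 17 across.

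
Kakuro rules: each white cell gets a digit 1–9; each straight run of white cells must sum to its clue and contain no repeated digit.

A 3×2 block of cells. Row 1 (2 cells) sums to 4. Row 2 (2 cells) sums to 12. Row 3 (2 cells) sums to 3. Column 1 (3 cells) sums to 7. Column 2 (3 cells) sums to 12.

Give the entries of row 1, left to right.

1 3

4 in 2 cells must be {1,3}; 3 in 2 cells must be {1,2}; 7 in 3 cells must be {1,2,4}.
The 4 across and the 7 down share only 1, so (1,1) = 1.
(1,2) = 4 − 1 = 3 completes the 4 across.
Given what's placed, (2,1) must be 4 to fit the 12 across and 7 down.
(2,2) = 12 − 4 = 8 completes the 12 across.
(3,1) = 7 − 5 = 2 completes the 7 down.
(3,2) = 3 − 2 = 1 completes the 3 across.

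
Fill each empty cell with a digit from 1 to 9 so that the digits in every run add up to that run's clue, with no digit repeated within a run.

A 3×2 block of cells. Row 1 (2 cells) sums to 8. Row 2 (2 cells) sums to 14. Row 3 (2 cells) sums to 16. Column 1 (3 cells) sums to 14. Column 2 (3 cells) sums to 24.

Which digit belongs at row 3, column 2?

9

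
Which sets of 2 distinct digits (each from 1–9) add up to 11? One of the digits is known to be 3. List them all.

2 distinct digits from 1–9 sum between 3 and 17.
Keeping only sets containing 3.
Only one set works: {3,8}.

{3,8}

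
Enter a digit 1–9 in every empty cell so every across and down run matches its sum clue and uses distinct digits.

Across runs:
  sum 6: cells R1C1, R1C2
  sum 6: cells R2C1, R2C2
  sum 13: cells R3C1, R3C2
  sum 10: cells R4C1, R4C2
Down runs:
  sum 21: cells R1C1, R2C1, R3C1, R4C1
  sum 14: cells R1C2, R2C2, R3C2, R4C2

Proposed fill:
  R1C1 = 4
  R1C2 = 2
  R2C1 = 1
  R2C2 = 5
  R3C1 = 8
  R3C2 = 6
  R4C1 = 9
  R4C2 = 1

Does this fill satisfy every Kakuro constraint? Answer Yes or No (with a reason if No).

No — the across run R3C1–R3C2 sums to 14, not 13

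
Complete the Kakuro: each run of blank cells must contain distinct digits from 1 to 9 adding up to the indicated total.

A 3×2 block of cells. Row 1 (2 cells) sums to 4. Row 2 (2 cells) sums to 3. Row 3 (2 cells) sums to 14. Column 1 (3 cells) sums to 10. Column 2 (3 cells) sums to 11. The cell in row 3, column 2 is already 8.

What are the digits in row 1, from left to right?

3 1

4 in 2 cells must be {1,3}; 3 in 2 cells must be {1,2}.
Given what's placed, (1,2) must be 1 to fit the 4 across and 11 down.
(2,2) = 11 − 9 = 2 completes the 11 down.
(3,1) = 14 − 8 = 6 completes the 14 across.
(1,1) = 4 − 1 = 3 completes the 4 across.
(2,1) = 3 − 2 = 1 completes the 3 across.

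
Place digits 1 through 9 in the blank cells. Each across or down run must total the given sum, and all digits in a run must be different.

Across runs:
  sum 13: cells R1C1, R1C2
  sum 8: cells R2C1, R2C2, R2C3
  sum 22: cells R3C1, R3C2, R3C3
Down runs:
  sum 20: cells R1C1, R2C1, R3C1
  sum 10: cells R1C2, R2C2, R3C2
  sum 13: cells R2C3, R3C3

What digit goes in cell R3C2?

5

Nothing is forced directly, so branch on R2C3, whose candidates are 4 or 5. If R2C3 = 5: then R2C1 would have to be in {1,2} for the 8 across but in {3,4,5,6,7,8,9} for the 20 down — contradiction. So R2C3 = 4.
Given what's placed, R2C1 must be 3 to fit the 8 across and 20 down.
R2C2 = 8 − 7 = 1 completes the 8 across.
R3C3 = 13 − 4 = 9 completes the 13 down.
R3C1 = 8: the only remaining digit allowed by both the 22 across and the 20 down.
R3C2 = 22 − 17 = 5 completes the 22 across.
R1C1 = 20 − 11 = 9 completes the 20 down.
R1C2 = 13 − 9 = 4 completes the 13 across.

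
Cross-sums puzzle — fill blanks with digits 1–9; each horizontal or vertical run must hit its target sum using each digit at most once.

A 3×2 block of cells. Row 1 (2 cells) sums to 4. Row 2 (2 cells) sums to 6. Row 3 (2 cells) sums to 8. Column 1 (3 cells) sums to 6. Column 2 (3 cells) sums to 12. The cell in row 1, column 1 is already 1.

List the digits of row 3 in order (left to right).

4 in 2 cells must be {1,3}; 6 in 3 cells must be {1,2,3}.
(1,2) = 4 − 1 = 3 completes the 4 across.
Given what's placed, (2,1) must be 2 to fit the 6 across and 6 down.
(2,2) = 6 − 2 = 4 completes the 6 across.
(3,1) = 6 − 3 = 3 completes the 6 down.
(3,2) = 8 − 3 = 5 completes the 8 across.

3 5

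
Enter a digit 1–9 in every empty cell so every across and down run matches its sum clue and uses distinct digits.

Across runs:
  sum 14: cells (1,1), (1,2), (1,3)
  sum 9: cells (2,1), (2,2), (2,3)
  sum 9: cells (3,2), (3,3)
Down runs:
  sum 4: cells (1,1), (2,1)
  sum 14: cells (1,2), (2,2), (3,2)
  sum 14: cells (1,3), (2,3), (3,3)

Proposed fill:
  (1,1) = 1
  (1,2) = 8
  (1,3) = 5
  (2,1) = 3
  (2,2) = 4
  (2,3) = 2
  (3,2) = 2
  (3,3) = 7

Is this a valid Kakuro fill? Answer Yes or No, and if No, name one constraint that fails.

Across: 1+8+5=14; 3+4+2=9; 2+7=9. Down: 1+3=4; 8+4+2=14; 5+2+7=14. No digit repeats within any run.

Yes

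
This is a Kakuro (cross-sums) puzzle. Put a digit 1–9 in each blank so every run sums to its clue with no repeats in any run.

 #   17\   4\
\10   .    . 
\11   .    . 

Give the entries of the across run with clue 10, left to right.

17 in 2 cells must be {8,9}; 4 in 2 cells must be {1,3}.
The 11 across and the 4 down share only 3, so R2C2 = 3.
R1C2 = 4 − 3 = 1 completes the 4 down.
R2C1 = 11 − 3 = 8 completes the 11 across.
R1C1 = 10 − 1 = 9 completes the 10 across.

9 1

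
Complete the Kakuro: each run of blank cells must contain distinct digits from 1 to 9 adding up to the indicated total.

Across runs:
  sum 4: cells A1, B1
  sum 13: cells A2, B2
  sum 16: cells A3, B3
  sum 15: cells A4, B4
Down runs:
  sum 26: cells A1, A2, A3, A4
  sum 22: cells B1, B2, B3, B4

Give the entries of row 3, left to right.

9 7

4 in 2 cells must be {1,3}; 16 in 2 cells must be {7,9}.
Only 3 fits A1 under both its across sum 4 and down sum 26.
B1 = 4 − 3 = 1 completes the 4 across.
Given what's placed, A3 must be 9 to fit the 16 across and 26 down.
B3 = 16 − 9 = 7 completes the 16 across.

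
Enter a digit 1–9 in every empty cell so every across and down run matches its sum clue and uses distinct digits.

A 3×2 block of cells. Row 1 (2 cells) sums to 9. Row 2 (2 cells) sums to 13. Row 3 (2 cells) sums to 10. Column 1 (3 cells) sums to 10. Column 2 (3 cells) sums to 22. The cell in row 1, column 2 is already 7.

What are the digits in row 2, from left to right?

7 6

(1,1) = 9 − 7 = 2 completes the 9 across.
Nothing is forced directly, so branch on (2,1), whose candidates are 5 or 7. If (2,1) = 5: then (2,2) would have to be in {8} for the 13 across but in {6,9} for the 22 down — contradiction. So (2,1) = 7.
(2,2) = 13 − 7 = 6 completes the 13 across.
(3,1) = 10 − 9 = 1 completes the 10 down.
(3,2) = 10 − 1 = 9 completes the 10 across.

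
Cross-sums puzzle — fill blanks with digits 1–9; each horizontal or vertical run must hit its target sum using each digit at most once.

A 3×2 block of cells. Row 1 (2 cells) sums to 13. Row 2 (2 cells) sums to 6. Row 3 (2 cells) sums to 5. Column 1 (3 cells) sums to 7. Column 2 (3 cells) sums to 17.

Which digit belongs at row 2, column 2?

7 in 3 cells must be {1,2,4}.
The 13 across and the 7 down share only 4, so (1,1) = 4.
(1,2) = 13 − 4 = 9 completes the 13 across.
Nothing is forced directly, so branch on (2,1), whose candidates are 1 or 2. If (2,1) = 2: then (2,2) would have to be in {4} for the 6 across but in {1,2,3,5,6,7} for the 17 down — contradiction. So (2,1) = 1.
(2,2) = 6 − 1 = 5 completes the 6 across.
(3,1) = 7 − 5 = 2 completes the 7 down.
(3,2) = 5 − 2 = 3 completes the 5 across.

5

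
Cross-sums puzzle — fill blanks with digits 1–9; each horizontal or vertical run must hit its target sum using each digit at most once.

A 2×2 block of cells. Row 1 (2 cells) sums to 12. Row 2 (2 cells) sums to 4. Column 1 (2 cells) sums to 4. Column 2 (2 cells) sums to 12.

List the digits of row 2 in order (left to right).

1, 3

4 in 2 cells must be {1,3}.
The 12 across and the 4 down share only 3, so (1,1) = 3.
(1,2) = 12 − 3 = 9 completes the 12 across.
(2,1) = 4 − 3 = 1 completes the 4 down.
(2,2) = 4 − 1 = 3 completes the 4 across.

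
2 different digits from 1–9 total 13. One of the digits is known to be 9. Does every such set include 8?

No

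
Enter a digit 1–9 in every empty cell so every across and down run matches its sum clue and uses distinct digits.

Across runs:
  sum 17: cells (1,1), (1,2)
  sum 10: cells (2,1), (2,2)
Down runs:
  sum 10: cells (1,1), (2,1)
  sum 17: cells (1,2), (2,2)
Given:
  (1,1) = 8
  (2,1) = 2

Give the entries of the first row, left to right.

8, 9

17 in 2 cells must be {8,9}.
(1,2) = 17 − 8 = 9 completes the 17 across.
(2,2) = 10 − 2 = 8 completes the 10 across.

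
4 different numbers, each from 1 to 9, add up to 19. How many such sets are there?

4 distinct digits from 1–9 sum between 10 and 30.

11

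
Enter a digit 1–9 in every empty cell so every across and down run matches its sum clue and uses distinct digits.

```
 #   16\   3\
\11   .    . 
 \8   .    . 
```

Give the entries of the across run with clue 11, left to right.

9, 2

16 in 2 cells must be {7,9}; 3 in 2 cells must be {1,2}.
The 11 across and the 3 down share only 2, so R1C2 = 2.
The 8 across and the 16 down share only 7, so R2C1 = 7.
R2C2 = 8 − 7 = 1 completes the 8 across.
R1C1 = 11 − 2 = 9 completes the 11 across.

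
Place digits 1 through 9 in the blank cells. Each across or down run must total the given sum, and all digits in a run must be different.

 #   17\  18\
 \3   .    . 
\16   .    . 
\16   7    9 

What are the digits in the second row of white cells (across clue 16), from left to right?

3 in 2 cells must be {1,2}; 16 in 2 cells must be {7,9}.
R2C1 = 9: the only remaining digit allowed by both the 16 across and the 17 down.
R2C2 = 16 − 9 = 7 completes the 16 across.
R1C1 = 17 − 16 = 1 completes the 17 down.
R1C2 = 3 − 1 = 2 completes the 3 across.

9 7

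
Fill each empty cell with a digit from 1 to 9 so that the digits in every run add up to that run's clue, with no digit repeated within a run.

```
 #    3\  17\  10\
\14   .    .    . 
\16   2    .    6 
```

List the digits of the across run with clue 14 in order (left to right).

1 9 4

3 in 2 cells must be {1,2}; 17 in 2 cells must be {8,9}.
R1C1 = 3 − 2 = 1 completes the 3 down.
R1C3 = 10 − 6 = 4 completes the 10 down.
R2C2 = 16 − 8 = 8 completes the 16 across.
R1C2 = 14 − 5 = 9 completes the 14 across.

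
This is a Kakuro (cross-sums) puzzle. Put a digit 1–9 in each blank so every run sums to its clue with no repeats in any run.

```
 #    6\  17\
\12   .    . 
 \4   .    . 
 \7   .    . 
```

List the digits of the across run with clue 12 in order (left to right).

4 in 2 cells must be {1,3}; 6 in 3 cells must be {1,2,3}.
The 12 across and the 6 down share only 3, so R1C1 = 3.
R1C2 = 12 − 3 = 9 completes the 12 across.
Given what's placed, R2C1 must be 1 to fit the 4 across and 6 down.
R2C2 = 4 − 1 = 3 completes the 4 across.
R3C1 = 6 − 4 = 2 completes the 6 down.
R3C2 = 7 − 2 = 5 completes the 7 across.

3, 9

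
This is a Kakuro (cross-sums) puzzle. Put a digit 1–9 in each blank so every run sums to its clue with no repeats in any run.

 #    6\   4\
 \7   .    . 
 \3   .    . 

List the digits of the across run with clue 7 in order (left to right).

3 in 2 cells must be {1,2}; 4 in 2 cells must be {1,3}.
The 3 across and the 4 down share only 1, so R2C2 = 1.
R1C2 = 4 − 1 = 3 completes the 4 down.
R2C1 = 3 − 1 = 2 completes the 3 across.
R1C1 = 7 − 3 = 4 completes the 7 across.

4 3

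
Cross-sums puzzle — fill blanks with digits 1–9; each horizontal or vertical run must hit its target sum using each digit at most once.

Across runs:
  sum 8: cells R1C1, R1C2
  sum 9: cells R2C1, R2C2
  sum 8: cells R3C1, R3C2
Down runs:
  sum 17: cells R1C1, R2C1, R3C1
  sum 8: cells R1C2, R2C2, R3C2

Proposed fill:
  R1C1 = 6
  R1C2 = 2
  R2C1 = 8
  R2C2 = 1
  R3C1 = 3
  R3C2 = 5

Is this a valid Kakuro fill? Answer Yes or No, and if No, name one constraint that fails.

Yes

Across: 6+2=8; 8+1=9; 3+5=8. Down: 6+8+3=17; 2+1+5=8. No digit repeats within any run.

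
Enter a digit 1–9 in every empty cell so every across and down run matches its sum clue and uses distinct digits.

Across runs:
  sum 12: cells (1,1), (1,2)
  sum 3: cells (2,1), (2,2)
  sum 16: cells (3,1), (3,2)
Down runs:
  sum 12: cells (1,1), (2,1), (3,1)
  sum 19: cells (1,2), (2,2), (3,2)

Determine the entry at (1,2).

3 in 2 cells must be {1,2}; 16 in 2 cells must be {7,9}.
The 3 across and the 19 down share only 2, so (2,2) = 2.
Given what's placed, (3,2) must be 9 to fit the 16 across and 19 down.
(1,2) = 19 − 11 = 8 completes the 19 down.
(2,1) = 3 − 2 = 1 completes the 3 across.
(3,1) = 16 − 9 = 7 completes the 16 across.
(1,1) = 12 − 8 = 4 completes the 12 across.

8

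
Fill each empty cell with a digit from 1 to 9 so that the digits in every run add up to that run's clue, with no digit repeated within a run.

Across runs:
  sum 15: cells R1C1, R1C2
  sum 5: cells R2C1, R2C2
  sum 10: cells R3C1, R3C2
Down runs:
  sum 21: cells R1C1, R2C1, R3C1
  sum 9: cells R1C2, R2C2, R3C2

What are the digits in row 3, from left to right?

8 2

The 15 across and the 9 down share only 6, so R1C2 = 6.
The 5 across and the 21 down share only 4, so R2C1 = 4.
R2C2 = 5 − 4 = 1 completes the 5 across.
R3C2 = 9 − 7 = 2 completes the 9 down.
R1C1 = 15 − 6 = 9 completes the 15 across.
R3C1 = 10 − 2 = 8 completes the 10 across.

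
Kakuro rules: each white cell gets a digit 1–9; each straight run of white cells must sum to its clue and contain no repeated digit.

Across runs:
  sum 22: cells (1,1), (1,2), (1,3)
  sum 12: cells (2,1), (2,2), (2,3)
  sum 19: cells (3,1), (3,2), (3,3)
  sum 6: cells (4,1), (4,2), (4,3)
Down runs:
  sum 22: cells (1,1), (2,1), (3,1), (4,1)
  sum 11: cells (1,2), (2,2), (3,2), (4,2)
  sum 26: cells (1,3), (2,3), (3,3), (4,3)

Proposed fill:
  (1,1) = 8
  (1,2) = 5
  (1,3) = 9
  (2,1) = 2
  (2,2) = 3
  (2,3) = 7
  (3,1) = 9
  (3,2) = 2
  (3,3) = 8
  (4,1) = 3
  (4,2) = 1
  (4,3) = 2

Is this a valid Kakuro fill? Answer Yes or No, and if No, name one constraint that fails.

Yes

Across: 8+5+9=22; 2+3+7=12; 9+2+8=19; 3+1+2=6. Down: 8+2+9+3=22; 5+3+2+1=11; 9+7+8+2=26. No digit repeats within any run.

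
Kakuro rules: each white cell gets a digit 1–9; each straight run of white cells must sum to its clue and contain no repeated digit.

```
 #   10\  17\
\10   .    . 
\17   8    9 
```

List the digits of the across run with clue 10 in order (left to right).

2 8

17 in 2 cells must be {8,9}.
R1C1 = 10 − 8 = 2 completes the 10 down.
R1C2 = 10 − 2 = 8 completes the 10 across.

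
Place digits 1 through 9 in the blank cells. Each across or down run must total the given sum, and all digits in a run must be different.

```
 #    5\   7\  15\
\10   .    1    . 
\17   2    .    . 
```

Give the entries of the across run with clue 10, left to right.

3, 1, 6

R1C1 = 5 − 2 = 3 completes the 5 down.
R1C3 = 10 − 4 = 6 completes the 10 across.
R2C2 = 7 − 1 = 6 completes the 7 down.
R2C3 = 17 − 8 = 9 completes the 17 across.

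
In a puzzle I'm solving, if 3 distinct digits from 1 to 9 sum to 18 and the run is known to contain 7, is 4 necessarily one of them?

Counterexample: {2,7,9} sums to 18 under that restriction without using 4.

No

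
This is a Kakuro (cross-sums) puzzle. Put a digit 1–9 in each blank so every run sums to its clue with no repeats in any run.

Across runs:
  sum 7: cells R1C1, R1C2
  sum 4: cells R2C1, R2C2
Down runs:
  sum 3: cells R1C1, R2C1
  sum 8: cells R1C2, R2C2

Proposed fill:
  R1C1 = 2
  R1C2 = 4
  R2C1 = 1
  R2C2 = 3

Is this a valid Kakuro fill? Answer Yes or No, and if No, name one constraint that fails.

No — the across run R1C1–R1C2 sums to 6, not 7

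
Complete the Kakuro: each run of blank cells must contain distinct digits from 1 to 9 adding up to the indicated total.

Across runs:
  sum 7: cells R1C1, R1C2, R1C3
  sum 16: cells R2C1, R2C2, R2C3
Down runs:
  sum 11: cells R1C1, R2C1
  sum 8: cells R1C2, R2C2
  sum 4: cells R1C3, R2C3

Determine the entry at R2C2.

7 in 3 cells must be {1,2,4}; 4 in 2 cells must be {1,3}.
The 7 across and the 4 down share only 1, so R1C3 = 1.
R2C3 = 4 − 1 = 3 completes the 4 down.
Given what's placed, R1C2 must be 2 to fit the 7 across and 8 down.
R2C2 = 8 − 2 = 6 completes the 8 down.
R1C1 = 7 − 3 = 4 completes the 7 across.
R2C1 = 16 − 9 = 7 completes the 16 across.

6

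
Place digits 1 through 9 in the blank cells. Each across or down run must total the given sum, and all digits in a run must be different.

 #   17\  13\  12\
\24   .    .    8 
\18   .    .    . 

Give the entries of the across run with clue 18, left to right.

8, 6, 4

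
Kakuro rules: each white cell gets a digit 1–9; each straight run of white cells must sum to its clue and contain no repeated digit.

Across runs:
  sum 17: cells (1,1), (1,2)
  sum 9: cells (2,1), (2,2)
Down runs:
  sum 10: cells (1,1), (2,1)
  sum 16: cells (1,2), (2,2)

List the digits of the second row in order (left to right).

2 7

17 in 2 cells must be {8,9}; 16 in 2 cells must be {7,9}.
The 17 across and the 16 down share only 9, so (1,2) = 9.
(2,2) = 16 − 9 = 7 completes the 16 down.
(1,1) = 17 − 9 = 8 completes the 17 across.
(2,1) = 9 − 7 = 2 completes the 9 across.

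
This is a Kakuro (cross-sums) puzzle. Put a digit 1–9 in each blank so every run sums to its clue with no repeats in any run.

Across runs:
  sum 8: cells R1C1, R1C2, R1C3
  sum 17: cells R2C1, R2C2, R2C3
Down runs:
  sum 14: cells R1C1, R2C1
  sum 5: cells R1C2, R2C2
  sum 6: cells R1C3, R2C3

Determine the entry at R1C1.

The 8 across and the 14 down share only 5, so R1C1 = 5.
R2C1 = 14 − 5 = 9 completes the 14 down.
Nothing is forced directly, so branch on R1C2, whose candidates are 1 or 2. If R1C2 = 1: that forces R1C3 = 2, after which R2C2 would have to be in {1,2,3,5,6,7} for the 17 across but in {4} for the 5 down — contradiction. So R1C2 = 2.
R1C3 = 8 − 7 = 1 completes the 8 across.
R2C2 = 5 − 2 = 3 completes the 5 down.
R2C3 = 17 − 12 = 5 completes the 17 across.

5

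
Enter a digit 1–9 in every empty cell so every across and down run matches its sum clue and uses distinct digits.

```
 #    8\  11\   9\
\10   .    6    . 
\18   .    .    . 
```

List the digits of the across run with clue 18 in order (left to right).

R2C2 = 11 − 6 = 5 completes the 11 down.
Nothing is forced directly, so branch on R2C1, whose candidates are 6 or 7. If R2C1 = 6: then R1C1 would have to be in {1,3} for the 10 across but in {2} for the 8 down — contradiction. So R2C1 = 7.
R1C1 = 8 − 7 = 1 completes the 8 down.
R1C3 = 10 − 7 = 3 completes the 10 across.
R2C3 = 18 − 12 = 6 completes the 18 across.

7 5 6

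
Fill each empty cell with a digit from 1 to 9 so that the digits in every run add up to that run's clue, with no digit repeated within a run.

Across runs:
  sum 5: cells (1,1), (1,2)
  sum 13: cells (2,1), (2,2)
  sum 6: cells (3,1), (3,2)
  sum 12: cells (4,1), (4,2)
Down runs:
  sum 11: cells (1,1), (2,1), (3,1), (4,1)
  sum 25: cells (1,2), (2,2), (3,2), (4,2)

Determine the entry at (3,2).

5

11 in 4 cells must be {1,2,3,5}.
Only 5 fits (2,1) under both its across sum 13 and down sum 11.
(2,2) = 13 − 5 = 8 completes the 13 across.
Given what's placed, (4,1) must be 3 to fit the 12 across and 11 down.
(4,2) = 12 − 3 = 9 completes the 12 across.
No cell is forced outright now. (1,1) can only be 1 or 2 (the digits allowed by both its 5 across and its 11 down). If (1,1) = 1: then (1,2) would have to be in {4} for the 5 across but in {1,2,3,5,6,7} for the 25 down — contradiction. So (1,1) = 2.
(1,2) = 5 − 2 = 3 completes the 5 across.
(3,1) = 11 − 10 = 1 completes the 11 down.
(3,2) = 6 − 1 = 5 completes the 6 across.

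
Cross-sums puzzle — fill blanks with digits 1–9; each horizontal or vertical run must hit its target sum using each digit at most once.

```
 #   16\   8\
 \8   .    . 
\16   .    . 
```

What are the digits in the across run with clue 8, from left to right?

7 1

16 in 2 cells must be {7,9}.
The 8 across and the 16 down share only 7, so R1C1 = 7.
R1C2 = 8 − 7 = 1 completes the 8 across.
R2C1 = 16 − 7 = 9 completes the 16 down.
R2C2 = 16 − 9 = 7 completes the 16 across.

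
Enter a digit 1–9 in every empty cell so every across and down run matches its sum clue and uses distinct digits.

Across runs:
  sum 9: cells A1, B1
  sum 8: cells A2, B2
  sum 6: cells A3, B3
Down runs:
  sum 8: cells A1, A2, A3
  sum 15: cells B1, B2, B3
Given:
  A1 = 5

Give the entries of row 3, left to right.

1 5

B1 = 9 − 5 = 4 completes the 9 across.
Nothing is forced directly, so branch on A2, whose candidates are 1 or 2. If A2 = 1: then B2 would have to be in {7} for the 8 across but in {2,3,5,6,8,9} for the 15 down — contradiction. So A2 = 2.
B2 = 8 − 2 = 6 completes the 8 across.
A3 = 8 − 7 = 1 completes the 8 down.
B3 = 6 − 1 = 5 completes the 6 across.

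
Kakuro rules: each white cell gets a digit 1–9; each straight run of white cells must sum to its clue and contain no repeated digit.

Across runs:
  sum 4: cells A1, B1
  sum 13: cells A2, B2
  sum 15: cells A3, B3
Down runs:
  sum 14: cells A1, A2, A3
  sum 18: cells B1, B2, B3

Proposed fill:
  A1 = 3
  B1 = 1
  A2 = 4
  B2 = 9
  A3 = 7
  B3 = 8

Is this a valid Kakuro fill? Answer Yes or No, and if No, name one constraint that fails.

Across: 3+1=4; 4+9=13; 7+8=15. Down: 3+4+7=14; 1+9+8=18. No digit repeats within any run.

Yes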